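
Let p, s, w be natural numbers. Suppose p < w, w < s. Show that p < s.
Since p < w and w < s, by transitivity, p < s.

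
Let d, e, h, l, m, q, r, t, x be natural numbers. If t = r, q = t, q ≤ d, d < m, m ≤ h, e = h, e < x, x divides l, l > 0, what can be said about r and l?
r < l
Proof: Since q = t and q ≤ d, t ≤ d. Since d < m and m ≤ h, d < h. Since t ≤ d, t < h. e = h and e < x, therefore h < x. t < h, so t < x. x divides l and l > 0, therefore x ≤ l. t < x, so t < l. Since t = r, r < l.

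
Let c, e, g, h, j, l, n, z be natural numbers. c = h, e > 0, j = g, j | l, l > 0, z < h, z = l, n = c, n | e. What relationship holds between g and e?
g < e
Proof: Because j | l and l > 0, j ≤ l. z = l and z < h, therefore l < h. j ≤ l, so j < h. n = c and n | e, so c | e. Since c = h, h | e. e > 0, so h ≤ e. Since j < h, j < e. j = g, so g < e.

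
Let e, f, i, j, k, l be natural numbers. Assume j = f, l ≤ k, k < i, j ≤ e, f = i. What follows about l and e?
l < e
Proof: From j = f and f = i, j = i. Because j ≤ e, i ≤ e. Since k < i, k < e. Because l ≤ k, l < e.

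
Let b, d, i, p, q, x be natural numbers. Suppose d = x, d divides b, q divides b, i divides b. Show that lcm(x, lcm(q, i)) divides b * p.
Since d = x and d divides b, x divides b. Since q divides b and i divides b, lcm(q, i) divides b. Since x divides b, lcm(x, lcm(q, i)) divides b. Then lcm(x, lcm(q, i)) divides b * p.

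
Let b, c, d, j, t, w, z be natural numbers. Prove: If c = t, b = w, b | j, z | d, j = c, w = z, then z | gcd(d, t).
j = c and c = t, therefore j = t. b | j, so b | t. Since b = w, w | t. w = z, so z | t. Since z | d, z | gcd(d, t).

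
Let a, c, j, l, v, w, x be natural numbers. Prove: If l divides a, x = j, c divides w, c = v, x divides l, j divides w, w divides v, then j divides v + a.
c = v and c divides w, so v divides w. w divides v, so w = v. j divides w, so j divides v. x = j and x divides l, thus j divides l. l divides a, so j divides a. j divides v, so j divides v + a.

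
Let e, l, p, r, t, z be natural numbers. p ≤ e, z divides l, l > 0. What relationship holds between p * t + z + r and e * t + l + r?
p * t + z + r ≤ e * t + l + r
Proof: p ≤ e. By multiplying by a non-negative, p * t ≤ e * t. z divides l and l > 0, so z ≤ l. Then z + r ≤ l + r. Since p * t ≤ e * t, p * t + z + r ≤ e * t + l + r.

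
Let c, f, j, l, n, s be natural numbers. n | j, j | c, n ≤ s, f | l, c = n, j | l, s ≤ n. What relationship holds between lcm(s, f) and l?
lcm(s, f) | l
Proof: Because c = n and j | c, j | n. n | j, so j = n. n ≤ s and s ≤ n, so n = s. j = n, so j = s. j | l, so s | l. Because f | l, lcm(s, f) | l.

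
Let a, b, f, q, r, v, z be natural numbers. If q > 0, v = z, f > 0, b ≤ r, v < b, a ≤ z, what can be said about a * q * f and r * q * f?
a * q * f < r * q * f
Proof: Because v = z and v < b, z < b. Since b ≤ r, z < r. Since a ≤ z, a < r. Because q > 0, by multiplying by a positive, a * q < r * q. Since f > 0, by multiplying by a positive, a * q * f < r * q * f.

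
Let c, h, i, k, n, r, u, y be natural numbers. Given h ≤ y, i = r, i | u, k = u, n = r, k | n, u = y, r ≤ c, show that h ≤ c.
i = r and i | u, hence r | u. n = r and k | n, hence k | r. Since k = u, u | r. r | u, so r = u. u = y, so r = y. Because r ≤ c, y ≤ c. Since h ≤ y, h ≤ c.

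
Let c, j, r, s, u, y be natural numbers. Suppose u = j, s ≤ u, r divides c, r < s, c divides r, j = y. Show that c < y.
r divides c and c divides r, hence r = c. Because u = j and j = y, u = y. r < s and s ≤ u, thus r < u. u = y, so r < y. Since r = c, c < y.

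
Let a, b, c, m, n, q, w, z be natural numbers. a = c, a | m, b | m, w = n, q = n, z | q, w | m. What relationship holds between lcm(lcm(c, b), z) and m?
lcm(lcm(c, b), z) | m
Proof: Because a = c and a | m, c | m. b | m, so lcm(c, b) | m. q = n and z | q, therefore z | n. w = n and w | m, thus n | m. z | n, so z | m. lcm(c, b) | m, so lcm(lcm(c, b), z) | m.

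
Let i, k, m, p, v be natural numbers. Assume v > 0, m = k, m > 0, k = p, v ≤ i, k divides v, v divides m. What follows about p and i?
p ≤ i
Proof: v divides m and m > 0, so v ≤ m. Since m = k, v ≤ k. k divides v and v > 0, so k ≤ v. v ≤ k, so v = k. Since k = p, v = p. v ≤ i, so p ≤ i.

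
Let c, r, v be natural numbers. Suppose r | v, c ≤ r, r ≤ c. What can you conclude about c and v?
c | v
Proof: r ≤ c and c ≤ r, so r = c. Since r | v, c | v.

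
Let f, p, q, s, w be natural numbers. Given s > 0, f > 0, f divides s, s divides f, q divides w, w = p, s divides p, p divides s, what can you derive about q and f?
q ≤ f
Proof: p divides s and s divides p, so p = s. Because w = p, w = s. s divides f and f > 0, hence s ≤ f. f divides s and s > 0, hence f ≤ s. From s ≤ f, s = f. From w = s, w = f. Since q divides w, q divides f. f > 0, so q ≤ f.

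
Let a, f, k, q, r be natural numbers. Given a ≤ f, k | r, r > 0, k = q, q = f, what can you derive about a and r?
a ≤ r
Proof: k = q and k | r, so q | r. q = f, so f | r. r > 0, so f ≤ r. a ≤ f, so a ≤ r.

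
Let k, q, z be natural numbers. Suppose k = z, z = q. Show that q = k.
Because k = z and z = q, k = q. Then q = k.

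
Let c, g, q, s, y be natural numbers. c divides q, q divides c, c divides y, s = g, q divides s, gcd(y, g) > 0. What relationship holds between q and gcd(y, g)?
q ≤ gcd(y, g)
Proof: c divides q and q divides c, thus c = q. Since c divides y, q divides y. s = g and q divides s, thus q divides g. Since q divides y, q divides gcd(y, g). gcd(y, g) > 0, so q ≤ gcd(y, g).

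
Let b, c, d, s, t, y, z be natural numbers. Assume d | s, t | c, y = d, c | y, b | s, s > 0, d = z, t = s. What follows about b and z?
b ≤ z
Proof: t | c and c | y, so t | y. From t = s, s | y. y = d, so s | d. Since d | s, s = d. Since d = z, s = z. From b | s and s > 0, b ≤ s. Since s = z, b ≤ z.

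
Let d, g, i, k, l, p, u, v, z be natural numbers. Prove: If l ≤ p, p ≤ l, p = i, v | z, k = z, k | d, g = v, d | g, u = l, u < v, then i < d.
Because l ≤ p and p ≤ l, l = p. p = i, so l = i. From k = z and k | d, z | d. Since v | z, v | d. From g = v and d | g, d | v. v | d, so v = d. u = l and u < v, hence l < v. v = d, so l < d. From l = i, i < d.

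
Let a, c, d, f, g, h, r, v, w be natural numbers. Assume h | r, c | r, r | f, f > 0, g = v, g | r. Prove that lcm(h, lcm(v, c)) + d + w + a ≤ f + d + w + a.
g = v and g | r, thus v | r. Since c | r, lcm(v, c) | r. Since h | r, lcm(h, lcm(v, c)) | r. r | f, so lcm(h, lcm(v, c)) | f. f > 0, so lcm(h, lcm(v, c)) ≤ f. Then lcm(h, lcm(v, c)) + d ≤ f + d. Then lcm(h, lcm(v, c)) + d + w ≤ f + d + w. Then lcm(h, lcm(v, c)) + d + w + a ≤ f + d + w + a.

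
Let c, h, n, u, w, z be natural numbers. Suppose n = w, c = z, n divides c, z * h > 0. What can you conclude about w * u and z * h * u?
w * u ≤ z * h * u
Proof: c = z and n divides c, so n divides z. n = w, so w divides z. Then w divides z * h. Since z * h > 0, w ≤ z * h. By multiplying by a non-negative, w * u ≤ z * h * u.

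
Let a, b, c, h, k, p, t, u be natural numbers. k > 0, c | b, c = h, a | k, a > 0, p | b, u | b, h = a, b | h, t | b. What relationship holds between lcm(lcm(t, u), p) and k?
lcm(lcm(t, u), p) ≤ k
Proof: c = h and c | b, hence h | b. b | h, so b = h. h = a, so b = a. t | b and u | b, so lcm(t, u) | b. Since p | b, lcm(lcm(t, u), p) | b. b = a, so lcm(lcm(t, u), p) | a. a > 0, so lcm(lcm(t, u), p) ≤ a. a | k and k > 0, thus a ≤ k. lcm(lcm(t, u), p) ≤ a, so lcm(lcm(t, u), p) ≤ k.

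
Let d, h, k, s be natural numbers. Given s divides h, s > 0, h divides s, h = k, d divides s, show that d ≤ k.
s divides h and h divides s, thus s = h. Because h = k, s = k. Since d divides s and s > 0, d ≤ s. s = k, so d ≤ k.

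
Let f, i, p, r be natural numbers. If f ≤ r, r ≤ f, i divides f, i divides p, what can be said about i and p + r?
i divides p + r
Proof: f ≤ r and r ≤ f, hence f = r. Since i divides f, i divides r. i divides p, so i divides p + r.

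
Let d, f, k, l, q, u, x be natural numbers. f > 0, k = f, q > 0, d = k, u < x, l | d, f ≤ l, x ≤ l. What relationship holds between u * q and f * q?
u * q < f * q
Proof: d = k and k = f, therefore d = f. From l | d, l | f. From f > 0, l ≤ f. Since f ≤ l, l = f. u < x and x ≤ l, so u < l. Because l = f, u < f. q > 0, so u * q < f * q.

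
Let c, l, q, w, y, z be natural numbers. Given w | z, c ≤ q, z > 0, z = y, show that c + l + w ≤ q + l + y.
Since c ≤ q, c + l ≤ q + l. w | z and z > 0, hence w ≤ z. Since z = y, w ≤ y. Since c + l ≤ q + l, c + l + w ≤ q + l + y.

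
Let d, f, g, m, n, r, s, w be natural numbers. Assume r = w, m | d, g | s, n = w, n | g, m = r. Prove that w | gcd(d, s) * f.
From m = r and r = w, m = w. m | d, so w | d. Since n | g and g | s, n | s. Since n = w, w | s. w | d, so w | gcd(d, s). Then w | gcd(d, s) * f.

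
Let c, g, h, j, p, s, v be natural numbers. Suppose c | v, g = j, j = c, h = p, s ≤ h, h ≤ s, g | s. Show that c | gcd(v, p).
g = j and j = c, so g = c. From s ≤ h and h ≤ s, s = h. g | s, so g | h. Since h = p, g | p. g = c, so c | p. c | v, so c | gcd(v, p).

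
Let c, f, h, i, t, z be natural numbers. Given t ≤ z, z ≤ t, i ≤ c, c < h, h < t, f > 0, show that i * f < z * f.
Since t ≤ z and z ≤ t, t = z. Because c < h and h < t, c < t. Since i ≤ c, i < t. t = z, so i < z. f > 0, so i * f < z * f.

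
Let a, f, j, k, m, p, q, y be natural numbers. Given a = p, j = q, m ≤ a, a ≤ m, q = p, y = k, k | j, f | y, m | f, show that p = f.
From m ≤ a and a ≤ m, m = a. m | f, so a | f. Because a = p, p | f. y = k and f | y, so f | k. Because j = q and q = p, j = p. Since k | j, k | p. f | k, so f | p. p | f, so p = f.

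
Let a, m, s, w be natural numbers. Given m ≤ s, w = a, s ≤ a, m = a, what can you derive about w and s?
w = s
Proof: m = a and m ≤ s, hence a ≤ s. From s ≤ a, a = s. Since w = a, w = s.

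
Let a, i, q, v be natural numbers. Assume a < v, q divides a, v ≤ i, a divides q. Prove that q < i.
Since a divides q and q divides a, a = q. Because a < v and v ≤ i, a < i. a = q, so q < i.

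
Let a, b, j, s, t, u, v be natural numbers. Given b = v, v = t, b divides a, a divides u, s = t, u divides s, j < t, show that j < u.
b = v and v = t, therefore b = t. From b divides a and a divides u, b divides u. b = t, so t divides u. s = t and u divides s, so u divides t. Since t divides u, t = u. Since j < t, j < u.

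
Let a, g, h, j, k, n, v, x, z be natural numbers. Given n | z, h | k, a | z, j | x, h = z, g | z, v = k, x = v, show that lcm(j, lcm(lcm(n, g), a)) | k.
x = v and v = k, thus x = k. j | x, so j | k. n | z and g | z, so lcm(n, g) | z. a | z, so lcm(lcm(n, g), a) | z. h = z and h | k, so z | k. Since lcm(lcm(n, g), a) | z, lcm(lcm(n, g), a) | k. Since j | k, lcm(j, lcm(lcm(n, g), a)) | k.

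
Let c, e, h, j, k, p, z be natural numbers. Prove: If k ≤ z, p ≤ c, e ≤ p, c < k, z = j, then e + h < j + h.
Because e ≤ p and p ≤ c, e ≤ c. Since z = j and k ≤ z, k ≤ j. c < k, so c < j. From e ≤ c, e < j. Then e + h < j + h.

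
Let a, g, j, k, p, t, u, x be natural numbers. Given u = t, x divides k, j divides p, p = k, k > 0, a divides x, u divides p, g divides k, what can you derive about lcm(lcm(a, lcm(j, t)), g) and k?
lcm(lcm(a, lcm(j, t)), g) ≤ k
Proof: From a divides x and x divides k, a divides k. Because u = t and u divides p, t divides p. j divides p, so lcm(j, t) divides p. p = k, so lcm(j, t) divides k. Since a divides k, lcm(a, lcm(j, t)) divides k. Since g divides k, lcm(lcm(a, lcm(j, t)), g) divides k. From k > 0, lcm(lcm(a, lcm(j, t)), g) ≤ k.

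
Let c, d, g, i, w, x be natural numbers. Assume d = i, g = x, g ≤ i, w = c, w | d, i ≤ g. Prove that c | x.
From i ≤ g and g ≤ i, i = g. g = x, so i = x. Because w = c and w | d, c | d. Because d = i, c | i. i = x, so c | x.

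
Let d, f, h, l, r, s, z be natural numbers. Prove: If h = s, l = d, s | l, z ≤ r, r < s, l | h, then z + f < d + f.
From h = s and l | h, l | s. Because s | l, s = l. l = d, so s = d. z ≤ r and r < s, so z < s. Since s = d, z < d. Then z + f < d + f.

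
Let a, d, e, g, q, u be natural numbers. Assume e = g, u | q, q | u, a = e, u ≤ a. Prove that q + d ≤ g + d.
Since u | q and q | u, u = q. a = e and u ≤ a, hence u ≤ e. Since u = q, q ≤ e. Since e = g, q ≤ g. Then q + d ≤ g + d.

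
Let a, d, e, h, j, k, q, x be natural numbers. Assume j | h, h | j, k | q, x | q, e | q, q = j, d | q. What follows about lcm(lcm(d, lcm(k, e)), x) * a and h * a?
lcm(lcm(d, lcm(k, e)), x) * a | h * a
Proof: j | h and h | j, therefore j = h. q = j, so q = h. k | q and e | q, thus lcm(k, e) | q. Since d | q, lcm(d, lcm(k, e)) | q. x | q, so lcm(lcm(d, lcm(k, e)), x) | q. q = h, so lcm(lcm(d, lcm(k, e)), x) | h. Then lcm(lcm(d, lcm(k, e)), x) * a | h * a.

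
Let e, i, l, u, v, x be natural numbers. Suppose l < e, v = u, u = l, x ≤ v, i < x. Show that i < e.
Since v = u and u = l, v = l. Since x ≤ v, x ≤ l. i < x, so i < l. Since l < e, i < e.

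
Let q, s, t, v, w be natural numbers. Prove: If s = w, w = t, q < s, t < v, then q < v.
s = w and w = t, therefore s = t. Since q < s, q < t. Since t < v, q < v.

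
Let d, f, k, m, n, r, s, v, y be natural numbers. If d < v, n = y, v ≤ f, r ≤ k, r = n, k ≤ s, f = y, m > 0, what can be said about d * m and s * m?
d * m < s * m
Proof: Since d < v and v ≤ f, d < f. Since f = y, d < y. r = n and n = y, therefore r = y. r ≤ k and k ≤ s, hence r ≤ s. r = y, so y ≤ s. d < y, so d < s. m > 0, so d * m < s * m.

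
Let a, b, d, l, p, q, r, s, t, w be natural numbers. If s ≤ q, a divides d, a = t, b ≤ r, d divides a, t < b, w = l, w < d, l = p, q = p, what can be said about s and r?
s < r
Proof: q = p and s ≤ q, hence s ≤ p. Because w = l and l = p, w = p. d divides a and a divides d, hence d = a. w < d, so w < a. w = p, so p < a. Because a = t, p < t. Because t < b and b ≤ r, t < r. Since p < t, p < r. s ≤ p, so s < r.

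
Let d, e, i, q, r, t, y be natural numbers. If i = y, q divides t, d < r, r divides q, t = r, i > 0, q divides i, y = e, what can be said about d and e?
d < e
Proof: From i = y and y = e, i = e. t = r and q divides t, hence q divides r. Since r divides q, q = r. q divides i, so r divides i. i > 0, so r ≤ i. Because d < r, d < i. Since i = e, d < e.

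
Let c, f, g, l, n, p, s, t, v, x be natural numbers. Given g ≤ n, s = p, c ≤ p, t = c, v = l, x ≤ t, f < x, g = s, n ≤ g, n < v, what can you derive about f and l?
f < l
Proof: t = c and x ≤ t, so x ≤ c. f < x, so f < c. Because n ≤ g and g ≤ n, n = g. Since g = s, n = s. s = p, so n = p. Since n < v, p < v. Because c ≤ p, c < v. f < c, so f < v. v = l, so f < l.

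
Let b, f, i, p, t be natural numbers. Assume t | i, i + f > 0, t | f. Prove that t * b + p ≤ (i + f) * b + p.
Since t | i and t | f, t | i + f. Since i + f > 0, t ≤ i + f. Then t * b ≤ (i + f) * b. Then t * b + p ≤ (i + f) * b + p.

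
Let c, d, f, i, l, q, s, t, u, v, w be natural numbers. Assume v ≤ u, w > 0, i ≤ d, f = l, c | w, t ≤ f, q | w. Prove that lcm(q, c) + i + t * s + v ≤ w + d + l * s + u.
q | w and c | w, thus lcm(q, c) | w. Since w > 0, lcm(q, c) ≤ w. Since f = l and t ≤ f, t ≤ l. Then t * s ≤ l * s. Since v ≤ u, t * s + v ≤ l * s + u. From i ≤ d, i + t * s + v ≤ d + l * s + u. Since lcm(q, c) ≤ w, lcm(q, c) + i + t * s + v ≤ w + d + l * s + u.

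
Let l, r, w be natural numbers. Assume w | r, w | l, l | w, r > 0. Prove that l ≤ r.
Since w | l and l | w, w = l. w | r and r > 0, therefore w ≤ r. w = l, so l ≤ r.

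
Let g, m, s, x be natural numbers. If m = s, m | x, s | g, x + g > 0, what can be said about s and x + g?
s ≤ x + g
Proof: m = s and m | x, therefore s | x. s | g, so s | x + g. x + g > 0, so s ≤ x + g.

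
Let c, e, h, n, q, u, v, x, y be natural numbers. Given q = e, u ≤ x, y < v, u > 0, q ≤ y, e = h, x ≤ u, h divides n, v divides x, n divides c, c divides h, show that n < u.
n divides c and c divides h, thus n divides h. Since h divides n, h = n. e = h, so e = n. q ≤ y and y < v, hence q < v. Since q = e, e < v. Since e = n, n < v. Because x ≤ u and u ≤ x, x = u. v divides x, so v divides u. Since u > 0, v ≤ u. From n < v, n < u.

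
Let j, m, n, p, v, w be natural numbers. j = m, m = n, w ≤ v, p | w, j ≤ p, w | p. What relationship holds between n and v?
n ≤ v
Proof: Since p | w and w | p, p = w. From j = m and j ≤ p, m ≤ p. p = w, so m ≤ w. m = n, so n ≤ w. Because w ≤ v, n ≤ v.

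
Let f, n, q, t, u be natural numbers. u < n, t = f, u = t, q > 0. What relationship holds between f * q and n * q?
f * q < n * q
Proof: u = t and t = f, therefore u = f. Since u < n, f < n. Combining with q > 0, by multiplying by a positive, f * q < n * q.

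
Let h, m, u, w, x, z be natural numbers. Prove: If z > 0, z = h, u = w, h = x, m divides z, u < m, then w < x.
Because m divides z and z > 0, m ≤ z. Since u < m, u < z. z = h, so u < h. h = x, so u < x. Since u = w, w < x.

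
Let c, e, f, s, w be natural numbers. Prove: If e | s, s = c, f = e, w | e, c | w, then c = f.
Since s = c and e | s, e | c. c | w and w | e, hence c | e. e | c, so e = c. f = e, so f = c. Then c = f.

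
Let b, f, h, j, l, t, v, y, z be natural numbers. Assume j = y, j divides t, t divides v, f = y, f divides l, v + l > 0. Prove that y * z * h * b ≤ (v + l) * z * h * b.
j divides t and t divides v, so j divides v. j = y, so y divides v. f = y and f divides l, therefore y divides l. y divides v, so y divides v + l. Since v + l > 0, y ≤ v + l. By multiplying by a non-negative, y * z ≤ (v + l) * z. By multiplying by a non-negative, y * z * h ≤ (v + l) * z * h. By multiplying by a non-negative, y * z * h * b ≤ (v + l) * z * h * b.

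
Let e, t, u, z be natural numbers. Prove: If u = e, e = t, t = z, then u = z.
u = e and e = t, therefore u = t. Since t = z, u = z.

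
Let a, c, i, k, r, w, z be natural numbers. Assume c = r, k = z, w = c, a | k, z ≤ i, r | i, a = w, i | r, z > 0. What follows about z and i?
z = i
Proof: Because w = c and c = r, w = r. From r | i and i | r, r = i. w = r, so w = i. Since a = w and a | k, w | k. k = z, so w | z. Because w = i, i | z. Since z > 0, i ≤ z. z ≤ i, so z = i.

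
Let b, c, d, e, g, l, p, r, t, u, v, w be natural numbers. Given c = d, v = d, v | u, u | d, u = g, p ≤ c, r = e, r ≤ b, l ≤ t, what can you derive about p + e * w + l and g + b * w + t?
p + e * w + l ≤ g + b * w + t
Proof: v = d and v | u, so d | u. u | d, so d = u. c = d, so c = u. Since u = g, c = g. p ≤ c, so p ≤ g. r = e and r ≤ b, so e ≤ b. Then e * w ≤ b * w. l ≤ t, so e * w + l ≤ b * w + t. Since p ≤ g, p + e * w + l ≤ g + b * w + t.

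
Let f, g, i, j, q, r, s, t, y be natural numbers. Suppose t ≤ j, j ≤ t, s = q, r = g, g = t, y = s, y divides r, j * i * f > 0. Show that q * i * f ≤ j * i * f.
Because t ≤ j and j ≤ t, t = j. r = g and g = t, so r = t. y = s and y divides r, so s divides r. r = t, so s divides t. Since s = q, q divides t. t = j, so q divides j. Then q * i divides j * i. Then q * i * f divides j * i * f. j * i * f > 0, so q * i * f ≤ j * i * f.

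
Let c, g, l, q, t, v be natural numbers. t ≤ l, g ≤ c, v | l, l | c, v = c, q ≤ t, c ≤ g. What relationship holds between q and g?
q ≤ g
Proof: From v = c and v | l, c | l. Because l | c, l = c. From c ≤ g and g ≤ c, c = g. Since l = c, l = g. q ≤ t and t ≤ l, so q ≤ l. Since l = g, q ≤ g.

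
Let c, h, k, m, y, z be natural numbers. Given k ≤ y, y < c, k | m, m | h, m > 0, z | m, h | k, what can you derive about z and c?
z < c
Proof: Because m | h and h | k, m | k. k | m, so m = k. Since z | m and m > 0, z ≤ m. m = k, so z ≤ k. Because k ≤ y and y < c, k < c. Because z ≤ k, z < c.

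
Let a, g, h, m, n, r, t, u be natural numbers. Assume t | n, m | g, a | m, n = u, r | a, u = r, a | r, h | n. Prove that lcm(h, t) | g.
n = u and u = r, so n = r. From h | n and t | n, lcm(h, t) | n. Since n = r, lcm(h, t) | r. a | r and r | a, so a = r. Since a | m and m | g, a | g. a = r, so r | g. lcm(h, t) | r, so lcm(h, t) | g.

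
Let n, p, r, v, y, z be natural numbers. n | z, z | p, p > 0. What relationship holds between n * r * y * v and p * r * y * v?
n * r * y * v ≤ p * r * y * v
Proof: n | z and z | p, therefore n | p. Since p > 0, n ≤ p. Then n * r ≤ p * r. Then n * r * y ≤ p * r * y. Then n * r * y * v ≤ p * r * y * v.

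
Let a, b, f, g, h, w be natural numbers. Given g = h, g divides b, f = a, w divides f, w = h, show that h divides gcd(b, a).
Since g = h and g divides b, h divides b. Because f = a and w divides f, w divides a. w = h, so h divides a. Since h divides b, h divides gcd(b, a).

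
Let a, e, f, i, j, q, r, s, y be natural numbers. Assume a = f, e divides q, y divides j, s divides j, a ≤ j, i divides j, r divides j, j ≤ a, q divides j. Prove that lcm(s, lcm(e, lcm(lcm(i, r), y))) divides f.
j ≤ a and a ≤ j, so j = a. a = f, so j = f. e divides q and q divides j, so e divides j. From i divides j and r divides j, lcm(i, r) divides j. Since y divides j, lcm(lcm(i, r), y) divides j. e divides j, so lcm(e, lcm(lcm(i, r), y)) divides j. Since s divides j, lcm(s, lcm(e, lcm(lcm(i, r), y))) divides j. Since j = f, lcm(s, lcm(e, lcm(lcm(i, r), y))) divides f.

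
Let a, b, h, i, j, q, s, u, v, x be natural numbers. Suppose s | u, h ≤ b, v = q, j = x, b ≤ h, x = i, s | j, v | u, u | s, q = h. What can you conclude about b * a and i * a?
b * a | i * a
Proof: Because h ≤ b and b ≤ h, h = b. Because u | s and s | u, u = s. v = q and v | u, thus q | u. Since q = h, h | u. Since u = s, h | s. Because j = x and x = i, j = i. From s | j, s | i. h | s, so h | i. From h = b, b | i. Then b * a | i * a.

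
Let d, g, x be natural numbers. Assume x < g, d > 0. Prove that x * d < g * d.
x < g and d > 0. By multiplying by a positive, x * d < g * d.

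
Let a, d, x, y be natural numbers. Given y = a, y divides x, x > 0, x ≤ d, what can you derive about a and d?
a ≤ d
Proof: From y = a and y divides x, a divides x. x > 0, so a ≤ x. From x ≤ d, a ≤ d.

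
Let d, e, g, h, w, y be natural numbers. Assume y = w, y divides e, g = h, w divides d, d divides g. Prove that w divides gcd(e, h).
y = w and y divides e, therefore w divides e. w divides d and d divides g, hence w divides g. From g = h, w divides h. w divides e, so w divides gcd(e, h).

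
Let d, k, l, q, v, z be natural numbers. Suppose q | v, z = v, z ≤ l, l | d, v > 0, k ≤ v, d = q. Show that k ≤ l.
z = v and z ≤ l, so v ≤ l. Since d = q and l | d, l | q. q | v, so l | v. Since v > 0, l ≤ v. v ≤ l, so v = l. k ≤ v, so k ≤ l.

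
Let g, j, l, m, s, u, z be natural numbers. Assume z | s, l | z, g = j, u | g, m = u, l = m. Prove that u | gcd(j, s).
Since g = j and u | g, u | j. l = m and m = u, so l = u. l | z and z | s, therefore l | s. l = u, so u | s. From u | j, u | gcd(j, s).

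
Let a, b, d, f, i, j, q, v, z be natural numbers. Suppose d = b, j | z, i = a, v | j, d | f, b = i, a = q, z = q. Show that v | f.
From z = q and j | z, j | q. Since v | j, v | q. Because b = i and i = a, b = a. Since a = q, b = q. d = b and d | f, so b | f. Since b = q, q | f. Since v | q, v | f.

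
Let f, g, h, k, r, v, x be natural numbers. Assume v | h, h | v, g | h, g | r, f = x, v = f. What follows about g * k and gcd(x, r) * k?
g * k | gcd(x, r) * k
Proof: Since v = f and f = x, v = x. Because h | v and v | h, h = v. From g | h, g | v. v = x, so g | x. g | r, so g | gcd(x, r). Then g * k | gcd(x, r) * k.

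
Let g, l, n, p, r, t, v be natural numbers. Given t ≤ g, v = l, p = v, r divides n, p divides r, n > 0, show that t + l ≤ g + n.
p = v and v = l, so p = l. p divides r and r divides n, hence p divides n. p = l, so l divides n. Since n > 0, l ≤ n. Since t ≤ g, t + l ≤ g + n.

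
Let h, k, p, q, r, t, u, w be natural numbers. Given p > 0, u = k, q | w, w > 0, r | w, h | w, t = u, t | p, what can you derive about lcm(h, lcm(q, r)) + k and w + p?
lcm(h, lcm(q, r)) + k ≤ w + p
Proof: q | w and r | w, therefore lcm(q, r) | w. Since h | w, lcm(h, lcm(q, r)) | w. w > 0, so lcm(h, lcm(q, r)) ≤ w. t = u and u = k, therefore t = k. Because t | p and p > 0, t ≤ p. Since t = k, k ≤ p. Since lcm(h, lcm(q, r)) ≤ w, lcm(h, lcm(q, r)) + k ≤ w + p.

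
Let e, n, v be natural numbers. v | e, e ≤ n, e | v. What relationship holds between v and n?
v ≤ n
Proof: From e | v and v | e, e = v. Since e ≤ n, v ≤ n.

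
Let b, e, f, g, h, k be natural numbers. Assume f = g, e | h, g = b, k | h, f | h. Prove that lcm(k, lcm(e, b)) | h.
From f = g and g = b, f = b. From f | h, b | h. From e | h, lcm(e, b) | h. From k | h, lcm(k, lcm(e, b)) | h.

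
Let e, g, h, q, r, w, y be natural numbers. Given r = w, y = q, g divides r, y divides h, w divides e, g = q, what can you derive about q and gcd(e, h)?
q divides gcd(e, h)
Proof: r = w and g divides r, therefore g divides w. Since g = q, q divides w. Since w divides e, q divides e. Because y = q and y divides h, q divides h. q divides e, so q divides gcd(e, h).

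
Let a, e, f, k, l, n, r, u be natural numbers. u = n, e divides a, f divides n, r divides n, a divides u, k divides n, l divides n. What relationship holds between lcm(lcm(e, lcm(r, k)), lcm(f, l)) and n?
lcm(lcm(e, lcm(r, k)), lcm(f, l)) divides n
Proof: From e divides a and a divides u, e divides u. Since u = n, e divides n. r divides n and k divides n, thus lcm(r, k) divides n. Since e divides n, lcm(e, lcm(r, k)) divides n. From f divides n and l divides n, lcm(f, l) divides n. Since lcm(e, lcm(r, k)) divides n, lcm(lcm(e, lcm(r, k)), lcm(f, l)) divides n.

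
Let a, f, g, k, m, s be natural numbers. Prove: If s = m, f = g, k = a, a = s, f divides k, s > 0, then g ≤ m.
From k = a and a = s, k = s. f divides k, so f divides s. Since s > 0, f ≤ s. From f = g, g ≤ s. s = m, so g ≤ m.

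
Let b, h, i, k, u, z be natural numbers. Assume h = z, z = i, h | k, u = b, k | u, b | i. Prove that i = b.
h = z and z = i, therefore h = i. Since u = b and k | u, k | b. Since h | k, h | b. Because h = i, i | b. b | i, so i = b.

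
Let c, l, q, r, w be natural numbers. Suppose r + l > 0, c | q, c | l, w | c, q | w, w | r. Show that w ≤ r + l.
Since c | q and q | w, c | w. w | c, so c = w. From c | l, w | l. w | r, so w | r + l. From r + l > 0, w ≤ r + l.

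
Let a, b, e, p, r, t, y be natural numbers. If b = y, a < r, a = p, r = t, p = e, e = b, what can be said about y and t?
y < t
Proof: a = p and p = e, thus a = e. Since e = b, a = b. r = t and a < r, thus a < t. Since a = b, b < t. b = y, so y < t.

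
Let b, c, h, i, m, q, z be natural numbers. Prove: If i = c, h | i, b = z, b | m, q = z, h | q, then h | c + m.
i = c and h | i, thus h | c. q = z and h | q, thus h | z. From b = z and b | m, z | m. h | z, so h | m. Since h | c, h | c + m.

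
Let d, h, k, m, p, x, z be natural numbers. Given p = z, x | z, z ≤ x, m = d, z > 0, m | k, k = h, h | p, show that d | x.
Because m = d and m | k, d | k. Since k = h, d | h. x | z and z > 0, so x ≤ z. z ≤ x, so z = x. Since p = z, p = x. Since h | p, h | x. d | h, so d | x.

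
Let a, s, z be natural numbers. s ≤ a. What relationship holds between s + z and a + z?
s + z ≤ a + z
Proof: Because s ≤ a, by adding to both sides, s + z ≤ a + z.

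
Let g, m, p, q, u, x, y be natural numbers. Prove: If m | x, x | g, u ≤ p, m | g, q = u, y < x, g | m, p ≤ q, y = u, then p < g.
Because q = u and p ≤ q, p ≤ u. u ≤ p, so u = p. Because y = u, y = p. m | g and g | m, thus m = g. Since m | x, g | x. x | g, so x = g. y < x, so y < g. Since y = p, p < g.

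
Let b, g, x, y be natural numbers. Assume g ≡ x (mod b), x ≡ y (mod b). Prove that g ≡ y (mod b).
Since g ≡ x (mod b) and x ≡ y (mod b), by transitivity, g ≡ y (mod b).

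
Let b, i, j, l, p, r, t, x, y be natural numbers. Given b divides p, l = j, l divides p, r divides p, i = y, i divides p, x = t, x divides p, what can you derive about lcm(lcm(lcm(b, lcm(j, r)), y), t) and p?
lcm(lcm(lcm(b, lcm(j, r)), y), t) divides p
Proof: Since l = j and l divides p, j divides p. r divides p, so lcm(j, r) divides p. Since b divides p, lcm(b, lcm(j, r)) divides p. i = y and i divides p, so y divides p. Since lcm(b, lcm(j, r)) divides p, lcm(lcm(b, lcm(j, r)), y) divides p. From x = t and x divides p, t divides p. Since lcm(lcm(b, lcm(j, r)), y) divides p, lcm(lcm(lcm(b, lcm(j, r)), y), t) divides p.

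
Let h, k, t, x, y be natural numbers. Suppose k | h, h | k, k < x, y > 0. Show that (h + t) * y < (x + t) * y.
k | h and h | k, hence k = h. Since k < x, h < x. Then h + t < x + t. y > 0, so (h + t) * y < (x + t) * y.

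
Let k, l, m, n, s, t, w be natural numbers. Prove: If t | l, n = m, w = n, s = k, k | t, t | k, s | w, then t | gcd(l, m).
Because w = n and n = m, w = m. k | t and t | k, hence k = t. From s = k and s | w, k | w. k = t, so t | w. Since w = m, t | m. Since t | l, t | gcd(l, m).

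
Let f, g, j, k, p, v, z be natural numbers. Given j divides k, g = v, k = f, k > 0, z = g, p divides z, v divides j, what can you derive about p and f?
p ≤ f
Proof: z = g and g = v, thus z = v. Since p divides z, p divides v. v divides j and j divides k, thus v divides k. Since p divides v, p divides k. From k > 0, p ≤ k. Since k = f, p ≤ f.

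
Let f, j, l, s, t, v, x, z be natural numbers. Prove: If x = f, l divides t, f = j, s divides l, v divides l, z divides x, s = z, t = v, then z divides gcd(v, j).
t = v and l divides t, therefore l divides v. v divides l, so l = v. s = z and s divides l, so z divides l. l = v, so z divides v. From x = f and f = j, x = j. z divides x, so z divides j. Because z divides v, z divides gcd(v, j).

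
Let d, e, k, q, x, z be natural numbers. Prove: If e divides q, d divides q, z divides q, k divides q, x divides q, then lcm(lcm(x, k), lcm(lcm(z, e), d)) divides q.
x divides q and k divides q, so lcm(x, k) divides q. z divides q and e divides q, therefore lcm(z, e) divides q. Since d divides q, lcm(lcm(z, e), d) divides q. lcm(x, k) divides q, so lcm(lcm(x, k), lcm(lcm(z, e), d)) divides q.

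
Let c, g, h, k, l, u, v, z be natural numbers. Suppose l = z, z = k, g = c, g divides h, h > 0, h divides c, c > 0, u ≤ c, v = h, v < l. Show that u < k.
l = z and z = k, hence l = k. Since g = c and g divides h, c divides h. h > 0, so c ≤ h. From h divides c and c > 0, h ≤ c. c ≤ h, so c = h. u ≤ c, so u ≤ h. v = h and v < l, therefore h < l. Since u ≤ h, u < l. From l = k, u < k.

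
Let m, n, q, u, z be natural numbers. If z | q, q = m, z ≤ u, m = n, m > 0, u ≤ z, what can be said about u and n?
u ≤ n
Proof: From z ≤ u and u ≤ z, z = u. q = m and z | q, hence z | m. z = u, so u | m. Because m > 0, u ≤ m. Since m = n, u ≤ n.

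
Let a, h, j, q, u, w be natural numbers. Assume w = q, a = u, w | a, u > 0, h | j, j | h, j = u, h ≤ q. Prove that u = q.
a = u and w | a, thus w | u. w = q, so q | u. Because u > 0, q ≤ u. h | j and j | h, therefore h = j. Since j = u, h = u. h ≤ q, so u ≤ q. Since q ≤ u, q = u. Then u = q.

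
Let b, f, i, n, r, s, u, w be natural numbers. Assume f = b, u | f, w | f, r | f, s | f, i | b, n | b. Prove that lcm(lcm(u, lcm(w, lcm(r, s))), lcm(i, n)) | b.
Because r | f and s | f, lcm(r, s) | f. Since w | f, lcm(w, lcm(r, s)) | f. Since u | f, lcm(u, lcm(w, lcm(r, s))) | f. f = b, so lcm(u, lcm(w, lcm(r, s))) | b. i | b and n | b, thus lcm(i, n) | b. lcm(u, lcm(w, lcm(r, s))) | b, so lcm(lcm(u, lcm(w, lcm(r, s))), lcm(i, n)) | b.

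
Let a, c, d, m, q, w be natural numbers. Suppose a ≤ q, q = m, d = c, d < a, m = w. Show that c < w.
q = m and m = w, hence q = w. d < a and a ≤ q, hence d < q. q = w, so d < w. Because d = c, c < w.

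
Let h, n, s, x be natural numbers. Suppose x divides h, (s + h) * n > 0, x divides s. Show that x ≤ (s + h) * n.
x divides s and x divides h, therefore x divides s + h. Then x divides (s + h) * n. Since (s + h) * n > 0, x ≤ (s + h) * n.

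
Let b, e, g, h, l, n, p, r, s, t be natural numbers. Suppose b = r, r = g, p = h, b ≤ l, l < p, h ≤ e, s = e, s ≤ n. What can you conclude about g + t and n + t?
g + t < n + t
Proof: From b = r and r = g, b = g. b ≤ l and l < p, so b < p. Since p = h, b < h. h ≤ e, so b < e. s = e and s ≤ n, hence e ≤ n. Since b < e, b < n. Since b = g, g < n. Then g + t < n + t.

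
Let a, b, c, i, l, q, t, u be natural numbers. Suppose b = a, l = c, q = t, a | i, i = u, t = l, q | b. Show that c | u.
t = l and l = c, hence t = c. From q = t and q | b, t | b. Since t = c, c | b. b = a, so c | a. Because i = u and a | i, a | u. Since c | a, c | u.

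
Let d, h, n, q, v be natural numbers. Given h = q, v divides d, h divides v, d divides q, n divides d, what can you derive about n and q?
n divides q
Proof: Because h divides v and v divides d, h divides d. h = q, so q divides d. Since d divides q, d = q. n divides d, so n divides q.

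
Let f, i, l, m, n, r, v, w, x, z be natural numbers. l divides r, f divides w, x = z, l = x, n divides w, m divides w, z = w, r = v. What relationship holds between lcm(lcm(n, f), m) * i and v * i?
lcm(lcm(n, f), m) * i divides v * i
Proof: Because n divides w and f divides w, lcm(n, f) divides w. m divides w, so lcm(lcm(n, f), m) divides w. Since x = z and z = w, x = w. Because l = x and l divides r, x divides r. x = w, so w divides r. Since lcm(lcm(n, f), m) divides w, lcm(lcm(n, f), m) divides r. Because r = v, lcm(lcm(n, f), m) divides v. Then lcm(lcm(n, f), m) * i divides v * i.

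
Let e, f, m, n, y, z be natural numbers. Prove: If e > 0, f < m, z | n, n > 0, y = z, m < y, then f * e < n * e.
Since f < m and m < y, f < y. Since y = z, f < z. Because z | n and n > 0, z ≤ n. Since f < z, f < n. e > 0, so f * e < n * e.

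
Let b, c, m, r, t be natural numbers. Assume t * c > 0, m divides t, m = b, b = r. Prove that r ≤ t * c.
m = b and b = r, hence m = r. m divides t, so r divides t. Then r divides t * c. Since t * c > 0, r ≤ t * c.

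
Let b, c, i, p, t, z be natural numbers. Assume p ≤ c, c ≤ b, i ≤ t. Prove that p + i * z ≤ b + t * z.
p ≤ c and c ≤ b, hence p ≤ b. i ≤ t. By multiplying by a non-negative, i * z ≤ t * z. Since p ≤ b, p + i * z ≤ b + t * z.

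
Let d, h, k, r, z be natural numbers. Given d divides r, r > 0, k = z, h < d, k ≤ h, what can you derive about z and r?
z < r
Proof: Because k = z and k ≤ h, z ≤ h. d divides r and r > 0, hence d ≤ r. h < d, so h < r. Since z ≤ h, z < r.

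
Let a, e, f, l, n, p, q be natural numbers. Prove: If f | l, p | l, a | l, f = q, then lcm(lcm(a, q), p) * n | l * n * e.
Since f = q and f | l, q | l. a | l, so lcm(a, q) | l. p | l, so lcm(lcm(a, q), p) | l. Then lcm(lcm(a, q), p) * n | l * n. Then lcm(lcm(a, q), p) * n | l * n * e.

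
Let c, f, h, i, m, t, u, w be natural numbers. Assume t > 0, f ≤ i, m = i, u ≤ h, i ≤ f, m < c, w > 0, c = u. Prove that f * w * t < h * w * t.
i ≤ f and f ≤ i, hence i = f. Because m = i, m = f. c = u and m < c, hence m < u. Since u ≤ h, m < h. Since m = f, f < h. w > 0, so f * w < h * w. t > 0, so f * w * t < h * w * t.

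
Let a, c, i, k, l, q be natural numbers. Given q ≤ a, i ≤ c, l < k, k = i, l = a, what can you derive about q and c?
q < c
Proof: Because k = i and l < k, l < i. Since l = a, a < i. Since q ≤ a, q < i. i ≤ c, so q < c.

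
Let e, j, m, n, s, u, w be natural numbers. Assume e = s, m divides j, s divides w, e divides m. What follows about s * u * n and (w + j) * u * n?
s * u * n divides (w + j) * u * n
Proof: e divides m and m divides j, so e divides j. Since e = s, s divides j. s divides w, so s divides w + j. Then s * u divides (w + j) * u. Then s * u * n divides (w + j) * u * n.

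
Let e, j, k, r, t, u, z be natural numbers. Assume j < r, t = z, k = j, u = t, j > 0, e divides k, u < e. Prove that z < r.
u = t and t = z, therefore u = z. From k = j and e divides k, e divides j. j > 0, so e ≤ j. Because u < e, u < j. j < r, so u < r. Since u = z, z < r.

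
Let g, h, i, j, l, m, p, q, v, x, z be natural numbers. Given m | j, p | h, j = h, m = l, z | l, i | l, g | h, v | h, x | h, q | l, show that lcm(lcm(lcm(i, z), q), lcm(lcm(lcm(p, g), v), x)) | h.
From i | l and z | l, lcm(i, z) | l. Since q | l, lcm(lcm(i, z), q) | l. m = l and m | j, therefore l | j. j = h, so l | h. lcm(lcm(i, z), q) | l, so lcm(lcm(i, z), q) | h. From p | h and g | h, lcm(p, g) | h. v | h, so lcm(lcm(p, g), v) | h. From x | h, lcm(lcm(lcm(p, g), v), x) | h. Since lcm(lcm(i, z), q) | h, lcm(lcm(lcm(i, z), q), lcm(lcm(lcm(p, g), v), x)) | h.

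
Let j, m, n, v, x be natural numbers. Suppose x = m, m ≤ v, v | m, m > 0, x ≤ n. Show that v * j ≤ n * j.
Because v | m and m > 0, v ≤ m. m ≤ v, so m = v. Because x = m, x = v. x ≤ n, so v ≤ n. Then v * j ≤ n * j.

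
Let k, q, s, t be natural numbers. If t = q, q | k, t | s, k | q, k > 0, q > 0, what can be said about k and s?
k | s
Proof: From q | k and k > 0, q ≤ k. k | q and q > 0, hence k ≤ q. Since q ≤ k, q = k. From t = q and t | s, q | s. Because q = k, k | s.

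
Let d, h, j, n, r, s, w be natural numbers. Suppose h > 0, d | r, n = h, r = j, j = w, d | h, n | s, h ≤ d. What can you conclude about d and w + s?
d | w + s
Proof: From r = j and j = w, r = w. From d | r, d | w. From d | h and h > 0, d ≤ h. Since h ≤ d, h = d. n = h and n | s, so h | s. Since h = d, d | s. Since d | w, d | w + s.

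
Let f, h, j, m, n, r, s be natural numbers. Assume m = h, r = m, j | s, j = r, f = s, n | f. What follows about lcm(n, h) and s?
lcm(n, h) | s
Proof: f = s and n | f, hence n | s. j = r and r = m, therefore j = m. j | s, so m | s. m = h, so h | s. Since n | s, lcm(n, h) | s.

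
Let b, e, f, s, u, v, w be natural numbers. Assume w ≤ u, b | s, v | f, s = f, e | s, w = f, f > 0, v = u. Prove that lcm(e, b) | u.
w = f and w ≤ u, hence f ≤ u. Since v = u and v | f, u | f. f > 0, so u ≤ f. f ≤ u, so f = u. s = f, so s = u. e | s and b | s, therefore lcm(e, b) | s. s = u, so lcm(e, b) | u.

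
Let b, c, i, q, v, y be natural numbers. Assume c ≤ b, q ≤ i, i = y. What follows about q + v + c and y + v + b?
q + v + c ≤ y + v + b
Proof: Since i = y and q ≤ i, q ≤ y. Then q + v ≤ y + v. c ≤ b, so q + v + c ≤ y + v + b.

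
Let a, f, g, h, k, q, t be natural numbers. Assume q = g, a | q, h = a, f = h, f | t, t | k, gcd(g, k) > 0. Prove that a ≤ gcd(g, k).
From q = g and a | q, a | g. f = h and f | t, hence h | t. Since h = a, a | t. Since t | k, a | k. a | g, so a | gcd(g, k). Because gcd(g, k) > 0, a ≤ gcd(g, k).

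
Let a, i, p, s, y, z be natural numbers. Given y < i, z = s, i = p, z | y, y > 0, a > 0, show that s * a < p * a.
z = s and z | y, therefore s | y. y > 0, so s ≤ y. y < i, so s < i. i = p, so s < p. a > 0, so s * a < p * a.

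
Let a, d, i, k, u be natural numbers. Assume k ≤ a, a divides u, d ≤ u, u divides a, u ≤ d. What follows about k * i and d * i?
k * i ≤ d * i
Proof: From a divides u and u divides a, a = u. u ≤ d and d ≤ u, hence u = d. From a = u, a = d. Since k ≤ a, k ≤ d. By multiplying by a non-negative, k * i ≤ d * i.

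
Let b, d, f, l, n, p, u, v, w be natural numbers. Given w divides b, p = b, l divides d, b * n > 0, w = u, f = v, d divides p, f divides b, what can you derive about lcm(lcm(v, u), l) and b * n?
lcm(lcm(v, u), l) ≤ b * n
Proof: f = v and f divides b, therefore v divides b. From w = u and w divides b, u divides b. v divides b, so lcm(v, u) divides b. p = b and d divides p, therefore d divides b. l divides d, so l divides b. lcm(v, u) divides b, so lcm(lcm(v, u), l) divides b. Then lcm(lcm(v, u), l) divides b * n. b * n > 0, so lcm(lcm(v, u), l) ≤ b * n.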